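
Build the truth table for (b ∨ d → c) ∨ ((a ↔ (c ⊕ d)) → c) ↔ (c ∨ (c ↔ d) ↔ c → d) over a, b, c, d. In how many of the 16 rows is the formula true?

9

a | b | c | d || φ
0 | 0 | 0 | 0 || 1
0 | 0 | 0 | 1 || 0
0 | 0 | 1 | 0 || 0
0 | 0 | 1 | 1 || 1
0 | 1 | 0 | 0 || 0
0 | 1 | 0 | 1 || 0
0 | 1 | 1 | 0 || 0
0 | 1 | 1 | 1 || 1
1 | 0 | 0 | 0 || 1
1 | 0 | 0 | 1 || 1
1 | 0 | 1 | 0 || 0
1 | 0 | 1 | 1 || 1
1 | 1 | 0 | 0 || 1
1 | 1 | 0 | 1 || 1
1 | 1 | 1 | 0 || 0
1 | 1 | 1 | 1 || 1
The formula is true on 9 of the 16 rows.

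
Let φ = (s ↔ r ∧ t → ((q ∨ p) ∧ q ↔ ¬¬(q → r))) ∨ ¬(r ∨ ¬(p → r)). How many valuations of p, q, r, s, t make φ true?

p | q | r | s | t || φ
F | F | F | F | F || T
F | F | F | F | T || T
F | F | F | T | F || T
F | F | F | T | T || T
F | F | T | F | F || F
F | F | T | F | T || T
F | F | T | T | F || T
F | F | T | T | T || F
F | T | F | F | F || T
F | T | F | F | T || T
F | T | F | T | F || T
F | T | F | T | T || T
F | T | T | F | F || F
F | T | T | F | T || F
F | T | T | T | F || T
F | T | T | T | T || T
T | F | F | F | F || F
T | F | F | F | T || F
T | F | F | T | F || T
T | F | F | T | T || T
T | F | T | F | F || F
T | F | T | F | T || T
T | F | T | T | F || T
T | F | T | T | T || F
T | T | F | F | F || F
T | T | F | F | T || F
T | T | F | T | F || T
T | T | F | T | T || T
T | T | T | F | F || F
T | T | T | F | T || F
T | T | T | T | F || T
T | T | T | T | T || T
The formula is true on 20 of the 32 rows.

20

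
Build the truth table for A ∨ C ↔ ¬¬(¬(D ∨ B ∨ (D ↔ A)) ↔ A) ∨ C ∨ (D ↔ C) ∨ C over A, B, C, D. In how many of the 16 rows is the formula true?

10

A  B  C  D  |  (A ∨ C)  (D ↔ A)  (D ∨ B ∨ (D ↔ A))  ¬(D ∨ B ∨ (D ↔ A))  (¬(D ∨ B ∨ (D ↔ A)) ↔ A)  ¬(¬(D ∨ B ∨ (D ↔ A)) ↔ A)  ¬¬(¬(D ∨ B ∨ (D ↔ A)) ↔ A)  (D ↔ C)  φ
T  T  T  T  |     T        T             T                  F                      F                          T                          F                  T     T
T  T  T  F  |     T        F             T                  F                      F                          T                          F                  F     T
T  T  F  T  |     T        T             T                  F                      F                          T                          F                  F     F
T  T  F  F  |     T        F             T                  F                      F                          T                          F                  T     T
T  F  T  T  |     T        T             T                  F                      F                          T                          F                  T     T
T  F  T  F  |     T        F             F                  T                      T                          F                          T                  F     T
T  F  F  T  |     T        T             T                  F                      F                          T                          F                  F     F
T  F  F  F  |     T        F             F                  T                      T                          F                          T                  T     T
F  T  T  T  |     T        F             T                  F                      T                          F                          T                  T     T
F  T  T  F  |     T        T             T                  F                      T                          F                          T                  F     T
F  T  F  T  |     F        F             T                  F                      T                          F                          T                  F     F
F  T  F  F  |     F        T             T                  F                      T                          F                          T                  T     F
F  F  T  T  |     T        F             T                  F                      T                          F                          T                  T     T
F  F  T  F  |     T        T             T                  F                      T                          F                          T                  F     T
F  F  F  T  |     F        F             T                  F                      T                          F                          T                  F     F
F  F  F  F  |     F        T             T                  F                      T                          F                          T                  T     F
The formula is true on 10 of the 16 rows.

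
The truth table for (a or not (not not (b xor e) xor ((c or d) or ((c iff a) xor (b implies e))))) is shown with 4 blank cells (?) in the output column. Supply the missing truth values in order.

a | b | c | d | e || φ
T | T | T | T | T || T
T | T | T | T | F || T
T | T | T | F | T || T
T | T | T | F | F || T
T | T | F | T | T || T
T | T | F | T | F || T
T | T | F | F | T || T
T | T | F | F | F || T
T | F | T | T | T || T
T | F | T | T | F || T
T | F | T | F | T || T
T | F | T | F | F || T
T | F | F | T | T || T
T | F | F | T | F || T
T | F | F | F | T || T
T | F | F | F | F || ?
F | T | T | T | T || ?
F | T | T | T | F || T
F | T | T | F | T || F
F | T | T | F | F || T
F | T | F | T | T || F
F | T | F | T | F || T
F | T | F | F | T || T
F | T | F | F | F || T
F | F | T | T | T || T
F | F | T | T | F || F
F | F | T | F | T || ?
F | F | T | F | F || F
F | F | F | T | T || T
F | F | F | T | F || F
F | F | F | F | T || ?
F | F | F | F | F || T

Row a=T, b=F, c=F, d=F, e=F: not (not not (b xor e) xor ((c or d) or ((c iff a) xor (b implies e)))) = F, so the formula = T.
Row a=F, b=T, c=T, d=T, e=T: not (not not (b xor e) xor ((c or d) or ((c iff a) xor (b implies e)))) = F, so the formula = F.
Row a=F, b=F, c=T, d=F, e=T: not (not not (b xor e) xor ((c or d) or ((c iff a) xor (b implies e)))) = T, so the formula = T.
Row a=F, b=F, c=F, d=F, e=T: not (not not (b xor e) xor ((c or d) or ((c iff a) xor (b implies e)))) = F, so the formula = F.

T, F, T, F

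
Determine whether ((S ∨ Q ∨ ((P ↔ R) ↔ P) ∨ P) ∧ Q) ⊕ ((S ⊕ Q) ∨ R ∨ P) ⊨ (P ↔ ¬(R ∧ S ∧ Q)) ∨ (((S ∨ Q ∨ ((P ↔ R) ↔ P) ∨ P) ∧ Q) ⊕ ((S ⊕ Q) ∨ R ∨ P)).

P | Q | R | S | φ | ψ
- | - | - | - | - | -
F | F | F | F | F | F
F | F | F | T | T | T
F | F | T | F | T | T
F | F | T | T | T | T
F | T | F | F | F | F
F | T | F | T | T | T
F | T | T | F | F | F
F | T | T | T | F | T
T | F | F | F | T | T
T | F | F | T | T | T
T | F | T | F | T | T
T | F | T | T | T | T
T | T | F | F | F | T
T | T | F | T | F | T
T | T | T | F | F | T
T | T | T | T | F | F
In every row where φ is true, ψ is also true, so φ ⊨ ψ.

yes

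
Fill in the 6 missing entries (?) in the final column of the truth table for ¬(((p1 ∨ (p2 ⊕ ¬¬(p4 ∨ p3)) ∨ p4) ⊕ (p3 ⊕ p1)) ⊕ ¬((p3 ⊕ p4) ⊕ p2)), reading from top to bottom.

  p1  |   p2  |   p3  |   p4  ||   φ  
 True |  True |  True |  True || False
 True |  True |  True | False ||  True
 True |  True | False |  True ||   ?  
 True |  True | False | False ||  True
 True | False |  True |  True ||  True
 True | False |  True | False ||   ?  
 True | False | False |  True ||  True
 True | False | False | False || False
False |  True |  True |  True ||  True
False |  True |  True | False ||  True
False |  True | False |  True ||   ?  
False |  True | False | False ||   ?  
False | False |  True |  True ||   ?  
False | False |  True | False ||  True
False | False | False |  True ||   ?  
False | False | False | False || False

Row p1=True, p2=True, p3=False, p4=True: ((p1 ∨ (p2 ⊕ ¬¬(p4 ∨ p3)) ∨ p4) ⊕ (p3 ⊕ p1)) = False, ¬((p3 ⊕ p4) ⊕ p2) = True, (((p1 ∨ (p2 ⊕ ¬¬(p4 ∨ p3)) ∨ p4) ⊕ (p3 ⊕ p1)) ⊕ ¬((p3 ⊕ p4) ⊕ p2)) = True, so the formula = False.
Row p1=True, p2=False, p3=True, p4=False: ((p1 ∨ (p2 ⊕ ¬¬(p4 ∨ p3)) ∨ p4) ⊕ (p3 ⊕ p1)) = True, ¬((p3 ⊕ p4) ⊕ p2) = False, (((p1 ∨ (p2 ⊕ ¬¬(p4 ∨ p3)) ∨ p4) ⊕ (p3 ⊕ p1)) ⊕ ¬((p3 ⊕ p4) ⊕ p2)) = True, so the formula = False.
Row p1=False, p2=True, p3=False, p4=True: ((p1 ∨ (p2 ⊕ ¬¬(p4 ∨ p3)) ∨ p4) ⊕ (p3 ⊕ p1)) = True, ¬((p3 ⊕ p4) ⊕ p2) = True, (((p1 ∨ (p2 ⊕ ¬¬(p4 ∨ p3)) ∨ p4) ⊕ (p3 ⊕ p1)) ⊕ ¬((p3 ⊕ p4) ⊕ p2)) = False, so the formula = True.
Row p1=False, p2=True, p3=False, p4=False: ((p1 ∨ (p2 ⊕ ¬¬(p4 ∨ p3)) ∨ p4) ⊕ (p3 ⊕ p1)) = True, ¬((p3 ⊕ p4) ⊕ p2) = False, (((p1 ∨ (p2 ⊕ ¬¬(p4 ∨ p3)) ∨ p4) ⊕ (p3 ⊕ p1)) ⊕ ¬((p3 ⊕ p4) ⊕ p2)) = True, so the formula = False.
Row p1=False, p2=False, p3=True, p4=True: ((p1 ∨ (p2 ⊕ ¬¬(p4 ∨ p3)) ∨ p4) ⊕ (p3 ⊕ p1)) = False, ¬((p3 ⊕ p4) ⊕ p2) = True, (((p1 ∨ (p2 ⊕ ¬¬(p4 ∨ p3)) ∨ p4) ⊕ (p3 ⊕ p1)) ⊕ ¬((p3 ⊕ p4) ⊕ p2)) = True, so the formula = False.
Row p1=False, p2=False, p3=False, p4=True: ((p1 ∨ (p2 ⊕ ¬¬(p4 ∨ p3)) ∨ p4) ⊕ (p3 ⊕ p1)) = True, ¬((p3 ⊕ p4) ⊕ p2) = False, (((p1 ∨ (p2 ⊕ ¬¬(p4 ∨ p3)) ∨ p4) ⊕ (p3 ⊕ p1)) ⊕ ¬((p3 ⊕ p4) ⊕ p2)) = True, so the formula = False.

False, False, True, False, False, False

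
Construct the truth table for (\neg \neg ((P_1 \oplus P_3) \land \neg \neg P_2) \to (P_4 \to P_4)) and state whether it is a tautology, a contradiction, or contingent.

tautology

P_1 | P_2 | P_3 | P_4 | φ
--- | --- | --- | --- | -
 T  |  T  |  T  |  T  | T
 T  |  T  |  T  |  F  | T
 T  |  T  |  F  |  T  | T
 T  |  T  |  F  |  F  | T
 T  |  F  |  T  |  T  | T
 T  |  F  |  T  |  F  | T
 T  |  F  |  F  |  T  | T
 T  |  F  |  F  |  F  | T
 F  |  T  |  T  |  T  | T
 F  |  T  |  T  |  F  | T
 F  |  T  |  F  |  T  | T
 F  |  T  |  F  |  F  | T
 F  |  F  |  T  |  T  | T
 F  |  F  |  T  |  F  | T
 F  |  F  |  F  |  T  | T
 F  |  F  |  F  |  F  | T
Every row is T, so the formula is a tautology.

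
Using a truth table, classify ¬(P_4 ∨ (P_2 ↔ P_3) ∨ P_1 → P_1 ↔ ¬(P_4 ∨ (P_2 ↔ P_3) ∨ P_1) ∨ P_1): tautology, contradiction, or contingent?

contradiction

P_1 | P_2 | P_3 | P_4 || φ
 T  |  T  |  T  |  T  || F
 T  |  T  |  T  |  F  || F
 T  |  T  |  F  |  T  || F
 T  |  T  |  F  |  F  || F
 T  |  F  |  T  |  T  || F
 T  |  F  |  T  |  F  || F
 T  |  F  |  F  |  T  || F
 T  |  F  |  F  |  F  || F
 F  |  T  |  T  |  T  || F
 F  |  T  |  T  |  F  || F
 F  |  T  |  F  |  T  || F
 F  |  T  |  F  |  F  || F
 F  |  F  |  T  |  T  || F
 F  |  F  |  T  |  F  || F
 F  |  F  |  F  |  T  || F
 F  |  F  |  F  |  F  || F
Every row is F, so the formula is a contradiction.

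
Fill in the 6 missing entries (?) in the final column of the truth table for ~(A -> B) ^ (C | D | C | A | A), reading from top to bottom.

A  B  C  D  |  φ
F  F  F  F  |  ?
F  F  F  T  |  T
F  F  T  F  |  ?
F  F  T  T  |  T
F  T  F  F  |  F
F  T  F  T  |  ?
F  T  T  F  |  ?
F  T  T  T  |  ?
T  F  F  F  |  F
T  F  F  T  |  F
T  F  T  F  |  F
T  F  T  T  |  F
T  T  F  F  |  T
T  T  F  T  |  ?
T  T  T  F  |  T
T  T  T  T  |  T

F, T, T, T, T, T

Row A=F, B=F, C=F, D=F: ~(A -> B) = F, (C | D | C | A | A) = F, so the formula = F.
Row A=F, B=F, C=T, D=F: ~(A -> B) = F, (C | D | C | A | A) = T, so the formula = T.
Row A=F, B=T, C=F, D=T: ~(A -> B) = F, (C | D | C | A | A) = T, so the formula = T.
Row A=F, B=T, C=T, D=F: ~(A -> B) = F, (C | D | C | A | A) = T, so the formula = T.
Row A=F, B=T, C=T, D=T: ~(A -> B) = F, (C | D | C | A | A) = T, so the formula = T.
Row A=T, B=T, C=F, D=T: ~(A -> B) = F, (C | D | C | A | A) = T, so the formula = T.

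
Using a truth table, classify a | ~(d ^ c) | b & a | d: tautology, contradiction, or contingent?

contingent

a  b  c  d     (d ^ c)  ~(d ^ c)  (b & a)  (a | ~(d ^ c) | (b & a))  ((a | ~(d ^ c) | (b & a)) | d)
T  T  T  T        F        T         T                T                            T               
T  T  T  F        T        F         T                T                            T               
T  T  F  T        T        F         T                T                            T               
T  T  F  F        F        T         T                T                            T               
T  F  T  T        F        T         F                T                            T               
T  F  T  F        T        F         F                T                            T               
T  F  F  T        T        F         F                T                            T               
T  F  F  F        F        T         F                T                            T               
F  T  T  T        F        T         F                T                            T               
F  T  T  F        T        F         F                F                            F               
F  T  F  T        T        F         F                F                            T               
F  T  F  F        F        T         F                T                            T               
F  F  T  T        F        T         F                T                            T               
F  F  T  F        T        F         F                F                            F               
F  F  F  T        T        F         F                F                            T               
F  F  F  F        F        T         F                T                            T               
14 of 16 rows are T, so the formula is contingent.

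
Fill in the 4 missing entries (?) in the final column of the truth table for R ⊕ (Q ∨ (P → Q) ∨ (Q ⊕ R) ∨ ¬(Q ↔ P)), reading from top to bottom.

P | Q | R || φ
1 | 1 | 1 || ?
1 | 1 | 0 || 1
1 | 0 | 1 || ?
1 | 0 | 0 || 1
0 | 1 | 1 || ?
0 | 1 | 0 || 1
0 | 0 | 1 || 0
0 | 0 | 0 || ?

0, 0, 0, 1

Row P=1, Q=1, R=1: (Q ∨ (P → Q) ∨ (Q ⊕ R) ∨ ¬(Q ↔ P)) = 1, so the formula = 0.
Row P=1, Q=0, R=1: (Q ∨ (P → Q) ∨ (Q ⊕ R) ∨ ¬(Q ↔ P)) = 1, so the formula = 0.
Row P=0, Q=1, R=1: (Q ∨ (P → Q) ∨ (Q ⊕ R) ∨ ¬(Q ↔ P)) = 1, so the formula = 0.
Row P=0, Q=0, R=0: (Q ∨ (P → Q) ∨ (Q ⊕ R) ∨ ¬(Q ↔ P)) = 1, so the formula = 1.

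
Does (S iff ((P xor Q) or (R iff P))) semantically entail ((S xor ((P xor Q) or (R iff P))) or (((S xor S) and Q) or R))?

no

P | Q | R | S || φ | ψ
F | F | F | F || F | T
F | F | F | T || T | F
F | F | T | F || T | T
F | F | T | T || F | T
F | T | F | F || F | T
F | T | F | T || T | F
F | T | T | F || F | T
F | T | T | T || T | T
T | F | F | F || F | T
T | F | F | T || T | F
T | F | T | F || F | T
T | F | T | T || T | T
T | T | F | F || T | F
T | T | F | T || F | T
T | T | T | F || F | T
T | T | T | T || T | T
At P=F, Q=F, R=F, S=T we have φ true but ψ false, so φ does not entail ψ.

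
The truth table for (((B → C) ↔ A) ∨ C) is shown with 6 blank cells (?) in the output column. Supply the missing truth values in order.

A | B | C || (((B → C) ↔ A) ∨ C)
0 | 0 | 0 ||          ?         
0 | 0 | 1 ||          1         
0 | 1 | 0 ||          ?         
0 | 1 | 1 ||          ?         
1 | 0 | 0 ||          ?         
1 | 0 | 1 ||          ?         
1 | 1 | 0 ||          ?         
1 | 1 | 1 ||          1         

Row A=0, B=0, C=0: ((B → C) ↔ A) = 0, so (((B → C) ↔ A) ∨ C) = 0.
Row A=0, B=1, C=0: ((B → C) ↔ A) = 1, so (((B → C) ↔ A) ∨ C) = 1.
Row A=0, B=1, C=1: ((B → C) ↔ A) = 0, so (((B → C) ↔ A) ∨ C) = 1.
Row A=1, B=0, C=0: ((B → C) ↔ A) = 1, so (((B → C) ↔ A) ∨ C) = 1.
Row A=1, B=0, C=1: ((B → C) ↔ A) = 1, so (((B → C) ↔ A) ∨ C) = 1.
Row A=1, B=1, C=0: ((B → C) ↔ A) = 0, so (((B → C) ↔ A) ∨ C) = 0.

0, 1, 1, 1, 1, 0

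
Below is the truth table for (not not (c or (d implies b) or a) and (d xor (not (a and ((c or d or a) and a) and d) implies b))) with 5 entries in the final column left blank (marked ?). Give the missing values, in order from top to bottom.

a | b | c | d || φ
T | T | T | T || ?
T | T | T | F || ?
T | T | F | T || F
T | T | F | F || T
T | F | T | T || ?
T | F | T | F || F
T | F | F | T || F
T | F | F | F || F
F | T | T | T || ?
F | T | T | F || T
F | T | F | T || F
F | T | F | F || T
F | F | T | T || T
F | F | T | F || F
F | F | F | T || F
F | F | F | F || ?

F, T, F, F, F

Row a=T, b=T, c=T, d=T: not not (c or (d implies b) or a) = T, (d xor (not (a and ((c or d or a) and a) and d) implies b)) = F, so the formula = F.
Row a=T, b=T, c=T, d=F: not not (c or (d implies b) or a) = T, (d xor (not (a and ((c or d or a) and a) and d) implies b)) = T, so the formula = T.
Row a=T, b=F, c=T, d=T: not not (c or (d implies b) or a) = T, (d xor (not (a and ((c or d or a) and a) and d) implies b)) = F, so the formula = F.
Row a=F, b=T, c=T, d=T: not not (c or (d implies b) or a) = T, (d xor (not (a and ((c or d or a) and a) and d) implies b)) = F, so the formula = F.
Row a=F, b=F, c=F, d=F: not not (c or (d implies b) or a) = T, (d xor (not (a and ((c or d or a) and a) and d) implies b)) = F, so the formula = F.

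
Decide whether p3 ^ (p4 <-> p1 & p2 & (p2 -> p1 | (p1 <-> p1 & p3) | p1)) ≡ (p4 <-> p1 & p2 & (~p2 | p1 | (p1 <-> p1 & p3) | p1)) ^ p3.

equivalent

p1 | p2 | p3 | p4 || φ | ψ
0  | 0  | 0  | 0  || 1 | 1
0  | 0  | 0  | 1  || 0 | 0
0  | 0  | 1  | 0  || 0 | 0
0  | 0  | 1  | 1  || 1 | 1
0  | 1  | 0  | 0  || 1 | 1
0  | 1  | 0  | 1  || 0 | 0
0  | 1  | 1  | 0  || 0 | 0
0  | 1  | 1  | 1  || 1 | 1
1  | 0  | 0  | 0  || 1 | 1
1  | 0  | 0  | 1  || 0 | 0
1  | 0  | 1  | 0  || 0 | 0
1  | 0  | 1  | 1  || 1 | 1
1  | 1  | 0  | 0  || 0 | 0
1  | 1  | 0  | 1  || 1 | 1
1  | 1  | 1  | 0  || 1 | 1
1  | 1  | 1  | 1  || 0 | 0
The columns for φ and ψ agree on every row, so they are logically equivalent.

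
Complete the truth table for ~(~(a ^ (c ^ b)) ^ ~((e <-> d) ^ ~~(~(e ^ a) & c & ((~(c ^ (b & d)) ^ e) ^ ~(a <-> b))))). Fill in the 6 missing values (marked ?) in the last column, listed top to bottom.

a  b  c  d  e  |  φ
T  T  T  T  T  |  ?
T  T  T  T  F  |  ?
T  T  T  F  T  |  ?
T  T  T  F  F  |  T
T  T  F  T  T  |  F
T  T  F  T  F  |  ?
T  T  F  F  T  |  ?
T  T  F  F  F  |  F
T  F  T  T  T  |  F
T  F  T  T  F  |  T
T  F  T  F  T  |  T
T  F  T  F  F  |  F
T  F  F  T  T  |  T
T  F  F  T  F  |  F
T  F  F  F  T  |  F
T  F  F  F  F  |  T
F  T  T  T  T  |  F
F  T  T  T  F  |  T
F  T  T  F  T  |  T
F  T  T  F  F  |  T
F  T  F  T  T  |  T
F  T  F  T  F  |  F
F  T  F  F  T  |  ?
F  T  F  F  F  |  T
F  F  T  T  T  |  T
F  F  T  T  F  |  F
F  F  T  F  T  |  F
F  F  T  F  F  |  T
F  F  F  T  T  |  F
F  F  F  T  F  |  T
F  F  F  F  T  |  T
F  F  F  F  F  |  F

Row a=T, b=T, c=T, d=T, e=T: ~(a ^ (c ^ b)) = F, ~((e <-> d) ^ ~~(~(e ^ a) & c & ((~(c ^ (b & d)) ^ e) ^ ~(a <-> b)))) = F, (~(a ^ (c ^ b)) ^ ~((e <-> d) ^ ~~(~(e ^ a) & c & ((~(c ^ (b & d)) ^ e) ^ ~(a <-> b))))) = F, so the formula = T.
Row a=T, b=T, c=T, d=T, e=F: ~(a ^ (c ^ b)) = F, ~((e <-> d) ^ ~~(~(e ^ a) & c & ((~(c ^ (b & d)) ^ e) ^ ~(a <-> b)))) = T, (~(a ^ (c ^ b)) ^ ~((e <-> d) ^ ~~(~(e ^ a) & c & ((~(c ^ (b & d)) ^ e) ^ ~(a <-> b))))) = T, so the formula = F.
Row a=T, b=T, c=T, d=F, e=T: ~(a ^ (c ^ b)) = F, ~((e <-> d) ^ ~~(~(e ^ a) & c & ((~(c ^ (b & d)) ^ e) ^ ~(a <-> b)))) = F, (~(a ^ (c ^ b)) ^ ~((e <-> d) ^ ~~(~(e ^ a) & c & ((~(c ^ (b & d)) ^ e) ^ ~(a <-> b))))) = F, so the formula = T.
Row a=T, b=T, c=F, d=T, e=F: ~(a ^ (c ^ b)) = T, ~((e <-> d) ^ ~~(~(e ^ a) & c & ((~(c ^ (b & d)) ^ e) ^ ~(a <-> b)))) = T, (~(a ^ (c ^ b)) ^ ~((e <-> d) ^ ~~(~(e ^ a) & c & ((~(c ^ (b & d)) ^ e) ^ ~(a <-> b))))) = F, so the formula = T.
Row a=T, b=T, c=F, d=F, e=T: ~(a ^ (c ^ b)) = T, ~((e <-> d) ^ ~~(~(e ^ a) & c & ((~(c ^ (b & d)) ^ e) ^ ~(a <-> b)))) = T, (~(a ^ (c ^ b)) ^ ~((e <-> d) ^ ~~(~(e ^ a) & c & ((~(c ^ (b & d)) ^ e) ^ ~(a <-> b))))) = F, so the formula = T.
Row a=F, b=T, c=F, d=F, e=T: ~(a ^ (c ^ b)) = F, ~((e <-> d) ^ ~~(~(e ^ a) & c & ((~(c ^ (b & d)) ^ e) ^ ~(a <-> b)))) = T, (~(a ^ (c ^ b)) ^ ~((e <-> d) ^ ~~(~(e ^ a) & c & ((~(c ^ (b & d)) ^ e) ^ ~(a <-> b))))) = T, so the formula = F.

T, F, T, T, T, F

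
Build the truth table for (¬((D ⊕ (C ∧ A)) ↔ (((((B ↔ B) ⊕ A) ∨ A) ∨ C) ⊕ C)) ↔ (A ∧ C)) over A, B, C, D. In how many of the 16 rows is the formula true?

8

A | B | C | D || φ
1 | 1 | 1 | 1 || 0
1 | 1 | 1 | 0 || 1
1 | 1 | 0 | 1 || 1
1 | 1 | 0 | 0 || 0
1 | 0 | 1 | 1 || 0
1 | 0 | 1 | 0 || 1
1 | 0 | 0 | 1 || 1
1 | 0 | 0 | 0 || 0
0 | 1 | 1 | 1 || 0
0 | 1 | 1 | 0 || 1
0 | 1 | 0 | 1 || 1
0 | 1 | 0 | 0 || 0
0 | 0 | 1 | 1 || 0
0 | 0 | 1 | 0 || 1
0 | 0 | 0 | 1 || 1
0 | 0 | 0 | 0 || 0
The formula is true on 8 of the 16 rows.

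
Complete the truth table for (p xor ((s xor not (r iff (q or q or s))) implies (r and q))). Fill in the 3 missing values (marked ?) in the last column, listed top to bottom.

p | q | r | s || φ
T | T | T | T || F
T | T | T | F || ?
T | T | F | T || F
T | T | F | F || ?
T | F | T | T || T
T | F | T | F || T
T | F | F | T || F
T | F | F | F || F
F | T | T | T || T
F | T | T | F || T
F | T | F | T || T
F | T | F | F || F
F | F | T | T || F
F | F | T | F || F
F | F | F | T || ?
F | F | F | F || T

F, T, T

Row p=T, q=T, r=T, s=F: ((s xor not (r iff (q or q or s))) implies (r and q)) = T, so the formula = F.
Row p=T, q=T, r=F, s=F: ((s xor not (r iff (q or q or s))) implies (r and q)) = F, so the formula = T.
Row p=F, q=F, r=F, s=T: ((s xor not (r iff (q or q or s))) implies (r and q)) = T, so the formula = T.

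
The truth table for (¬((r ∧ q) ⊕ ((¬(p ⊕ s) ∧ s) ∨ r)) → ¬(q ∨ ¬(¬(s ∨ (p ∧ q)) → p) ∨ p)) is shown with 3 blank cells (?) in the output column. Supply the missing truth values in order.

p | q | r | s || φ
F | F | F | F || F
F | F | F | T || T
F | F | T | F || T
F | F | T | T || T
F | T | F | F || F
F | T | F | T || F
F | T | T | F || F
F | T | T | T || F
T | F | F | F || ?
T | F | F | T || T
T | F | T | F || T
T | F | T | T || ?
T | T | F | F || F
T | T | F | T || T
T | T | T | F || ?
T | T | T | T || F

F, T, F

Row p=T, q=F, r=F, s=F: ¬((r ∧ q) ⊕ ((¬(p ⊕ s) ∧ s) ∨ r)) = T, ¬(q ∨ ¬(¬(s ∨ (p ∧ q)) → p) ∨ p) = F, so the formula = F.
Row p=T, q=F, r=T, s=T: ¬((r ∧ q) ⊕ ((¬(p ⊕ s) ∧ s) ∨ r)) = F, ¬(q ∨ ¬(¬(s ∨ (p ∧ q)) → p) ∨ p) = F, so the formula = T.
Row p=T, q=T, r=T, s=F: ¬((r ∧ q) ⊕ ((¬(p ⊕ s) ∧ s) ∨ r)) = T, ¬(q ∨ ¬(¬(s ∨ (p ∧ q)) → p) ∨ p) = F, so the formula = F.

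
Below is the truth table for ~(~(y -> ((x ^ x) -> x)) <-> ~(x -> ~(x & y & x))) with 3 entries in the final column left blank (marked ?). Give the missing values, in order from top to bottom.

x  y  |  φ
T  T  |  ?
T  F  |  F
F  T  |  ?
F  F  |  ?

T, F, F

Row x=T, y=T: ~(y -> ((x ^ x) -> x)) = F, ~(x -> ~(x & y & x)) = T, (~(y -> ((x ^ x) -> x)) <-> ~(x -> ~(x & y & x))) = F, so the formula = T.
Row x=F, y=T: ~(y -> ((x ^ x) -> x)) = F, ~(x -> ~(x & y & x)) = F, (~(y -> ((x ^ x) -> x)) <-> ~(x -> ~(x & y & x))) = T, so the formula = F.
Row x=F, y=F: ~(y -> ((x ^ x) -> x)) = F, ~(x -> ~(x & y & x)) = F, (~(y -> ((x ^ x) -> x)) <-> ~(x -> ~(x & y & x))) = T, so the formula = F.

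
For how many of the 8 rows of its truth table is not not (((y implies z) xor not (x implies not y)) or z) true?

x  y  z  |  φ
T  T  T  |  T
T  T  F  |  T
T  F  T  |  T
T  F  F  |  T
F  T  T  |  T
F  T  F  |  F
F  F  T  |  T
F  F  F  |  T
The formula is true on 7 of the 8 rows.

7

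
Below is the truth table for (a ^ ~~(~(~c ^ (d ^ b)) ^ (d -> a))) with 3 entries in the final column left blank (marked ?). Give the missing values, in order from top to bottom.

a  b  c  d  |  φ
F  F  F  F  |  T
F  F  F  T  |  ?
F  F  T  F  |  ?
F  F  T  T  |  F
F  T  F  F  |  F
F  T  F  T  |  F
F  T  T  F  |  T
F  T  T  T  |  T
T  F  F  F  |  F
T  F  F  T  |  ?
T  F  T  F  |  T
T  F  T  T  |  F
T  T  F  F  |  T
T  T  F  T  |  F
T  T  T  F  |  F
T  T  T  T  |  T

Row a=F, b=F, c=F, d=T: ~~(~(~c ^ (d ^ b)) ^ (d -> a)) = T, so the formula = T.
Row a=F, b=F, c=T, d=F: ~~(~(~c ^ (d ^ b)) ^ (d -> a)) = F, so the formula = F.
Row a=T, b=F, c=F, d=T: ~~(~(~c ^ (d ^ b)) ^ (d -> a)) = F, so the formula = T.

T, F, T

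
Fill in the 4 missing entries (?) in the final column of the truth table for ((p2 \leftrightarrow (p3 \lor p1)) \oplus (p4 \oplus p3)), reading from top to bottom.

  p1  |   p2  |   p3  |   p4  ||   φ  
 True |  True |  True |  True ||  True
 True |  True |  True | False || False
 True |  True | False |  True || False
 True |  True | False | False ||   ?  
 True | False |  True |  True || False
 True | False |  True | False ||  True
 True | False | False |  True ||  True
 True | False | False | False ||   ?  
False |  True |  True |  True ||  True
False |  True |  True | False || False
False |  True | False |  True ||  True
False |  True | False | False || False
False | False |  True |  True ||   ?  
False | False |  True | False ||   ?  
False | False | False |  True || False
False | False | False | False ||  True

Row p1=True, p2=True, p3=False, p4=False: (p2 \leftrightarrow (p3 \lor p1)) = True, (p4 \oplus p3) = False, so the formula = True.
Row p1=True, p2=False, p3=False, p4=False: (p2 \leftrightarrow (p3 \lor p1)) = False, (p4 \oplus p3) = False, so the formula = False.
Row p1=False, p2=False, p3=True, p4=True: (p2 \leftrightarrow (p3 \lor p1)) = False, (p4 \oplus p3) = False, so the formula = False.
Row p1=False, p2=False, p3=True, p4=False: (p2 \leftrightarrow (p3 \lor p1)) = False, (p4 \oplus p3) = True, so the formula = True.

True, False, False, True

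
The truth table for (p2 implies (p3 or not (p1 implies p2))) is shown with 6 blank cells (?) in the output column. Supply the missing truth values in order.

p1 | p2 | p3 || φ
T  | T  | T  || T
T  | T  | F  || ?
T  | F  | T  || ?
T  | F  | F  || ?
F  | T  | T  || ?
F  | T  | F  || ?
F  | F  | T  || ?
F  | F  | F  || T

F, T, T, T, F, T

Row p1=T, p2=T, p3=F: (p3 or not (p1 implies p2)) = F, so the formula = F.
Row p1=T, p2=F, p3=T: (p3 or not (p1 implies p2)) = T, so the formula = T.
Row p1=T, p2=F, p3=F: (p3 or not (p1 implies p2)) = T, so the formula = T.
Row p1=F, p2=T, p3=T: (p3 or not (p1 implies p2)) = T, so the formula = T.
Row p1=F, p2=T, p3=F: (p3 or not (p1 implies p2)) = F, so the formula = F.
Row p1=F, p2=F, p3=T: (p3 or not (p1 implies p2)) = T, so the formula = T.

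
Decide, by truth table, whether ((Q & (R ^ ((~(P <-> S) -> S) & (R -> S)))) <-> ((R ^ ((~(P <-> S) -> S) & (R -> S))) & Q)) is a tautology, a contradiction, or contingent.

P | Q | R | S || (P <-> S) | ~(P <-> S) | (~(P <-> S) -> S) | (R -> S) | φ
0 | 0 | 0 | 0 ||     1     |     0      |         1         |    1     | 1
0 | 0 | 0 | 1 ||     0     |     1      |         1         |    1     | 1
0 | 0 | 1 | 0 ||     1     |     0      |         1         |    0     | 1
0 | 0 | 1 | 1 ||     0     |     1      |         1         |    1     | 1
0 | 1 | 0 | 0 ||     1     |     0      |         1         |    1     | 1
0 | 1 | 0 | 1 ||     0     |     1      |         1         |    1     | 1
0 | 1 | 1 | 0 ||     1     |     0      |         1         |    0     | 1
0 | 1 | 1 | 1 ||     0     |     1      |         1         |    1     | 1
1 | 0 | 0 | 0 ||     0     |     1      |         0         |    1     | 1
1 | 0 | 0 | 1 ||     1     |     0      |         1         |    1     | 1
1 | 0 | 1 | 0 ||     0     |     1      |         0         |    0     | 1
1 | 0 | 1 | 1 ||     1     |     0      |         1         |    1     | 1
1 | 1 | 0 | 0 ||     0     |     1      |         0         |    1     | 1
1 | 1 | 0 | 1 ||     1     |     0      |         1         |    1     | 1
1 | 1 | 1 | 0 ||     0     |     1      |         0         |    0     | 1
1 | 1 | 1 | 1 ||     1     |     0      |         1         |    1     | 1
Every row is 1, so the formula is a tautology.

tautology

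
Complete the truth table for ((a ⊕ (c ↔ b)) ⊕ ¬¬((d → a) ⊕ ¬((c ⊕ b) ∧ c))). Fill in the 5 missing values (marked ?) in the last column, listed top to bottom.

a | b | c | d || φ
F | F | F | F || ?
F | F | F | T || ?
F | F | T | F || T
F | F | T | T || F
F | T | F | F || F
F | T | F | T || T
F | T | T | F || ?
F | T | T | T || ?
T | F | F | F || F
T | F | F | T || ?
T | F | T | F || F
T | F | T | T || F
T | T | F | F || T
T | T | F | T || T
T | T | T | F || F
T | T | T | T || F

Row a=F, b=F, c=F, d=F: (a ⊕ (c ↔ b)) = T, ¬¬((d → a) ⊕ ¬((c ⊕ b) ∧ c)) = F, so the formula = T.
Row a=F, b=F, c=F, d=T: (a ⊕ (c ↔ b)) = T, ¬¬((d → a) ⊕ ¬((c ⊕ b) ∧ c)) = T, so the formula = F.
Row a=F, b=T, c=T, d=F: (a ⊕ (c ↔ b)) = T, ¬¬((d → a) ⊕ ¬((c ⊕ b) ∧ c)) = F, so the formula = T.
Row a=F, b=T, c=T, d=T: (a ⊕ (c ↔ b)) = T, ¬¬((d → a) ⊕ ¬((c ⊕ b) ∧ c)) = T, so the formula = F.
Row a=T, b=F, c=F, d=T: (a ⊕ (c ↔ b)) = F, ¬¬((d → a) ⊕ ¬((c ⊕ b) ∧ c)) = F, so the formula = F.

T, F, T, F, F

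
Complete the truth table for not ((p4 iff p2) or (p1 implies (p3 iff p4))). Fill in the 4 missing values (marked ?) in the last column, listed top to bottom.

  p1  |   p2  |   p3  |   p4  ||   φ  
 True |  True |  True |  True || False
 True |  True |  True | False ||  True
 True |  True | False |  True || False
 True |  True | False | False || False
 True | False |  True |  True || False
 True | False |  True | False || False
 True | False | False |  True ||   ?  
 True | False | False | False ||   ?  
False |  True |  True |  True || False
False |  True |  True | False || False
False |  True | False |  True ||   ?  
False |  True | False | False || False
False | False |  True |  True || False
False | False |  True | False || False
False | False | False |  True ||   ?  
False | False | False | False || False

Row p1=True, p2=False, p3=False, p4=True: (p4 iff p2) = False, (p1 implies (p3 iff p4)) = False, ((p4 iff p2) or (p1 implies (p3 iff p4))) = False, so the formula = True.
Row p1=True, p2=False, p3=False, p4=False: (p4 iff p2) = True, (p1 implies (p3 iff p4)) = True, ((p4 iff p2) or (p1 implies (p3 iff p4))) = True, so the formula = False.
Row p1=False, p2=True, p3=False, p4=True: (p4 iff p2) = True, (p1 implies (p3 iff p4)) = True, ((p4 iff p2) or (p1 implies (p3 iff p4))) = True, so the formula = False.
Row p1=False, p2=False, p3=False, p4=True: (p4 iff p2) = False, (p1 implies (p3 iff p4)) = True, ((p4 iff p2) or (p1 implies (p3 iff p4))) = True, so the formula = False.

True, False, False, False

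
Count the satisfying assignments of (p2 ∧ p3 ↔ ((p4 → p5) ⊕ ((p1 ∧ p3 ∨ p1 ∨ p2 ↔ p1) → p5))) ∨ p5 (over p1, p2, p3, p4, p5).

24

p1 | p2 | p3 | p4 | p5 || φ
T  | T  | T  | T  | T  || T
T  | T  | T  | T  | F  || F
T  | T  | T  | F  | T  || T
T  | T  | T  | F  | F  || T
T  | T  | F  | T  | T  || T
T  | T  | F  | T  | F  || T
T  | T  | F  | F  | T  || T
T  | T  | F  | F  | F  || F
T  | F  | T  | T  | T  || T
T  | F  | T  | T  | F  || T
T  | F  | T  | F  | T  || T
T  | F  | T  | F  | F  || F
T  | F  | F  | T  | T  || T
T  | F  | F  | T  | F  || T
T  | F  | F  | F  | T  || T
T  | F  | F  | F  | F  || F
F  | T  | T  | T  | T  || T
F  | T  | T  | T  | F  || T
F  | T  | T  | F  | T  || T
F  | T  | T  | F  | F  || F
F  | T  | F  | T  | T  || T
F  | T  | F  | T  | F  || F
F  | T  | F  | F  | T  || T
F  | T  | F  | F  | F  || T
F  | F  | T  | T  | T  || T
F  | F  | T  | T  | F  || T
F  | F  | T  | F  | T  || T
F  | F  | T  | F  | F  || F
F  | F  | F  | T  | T  || T
F  | F  | F  | T  | F  || T
F  | F  | F  | F  | T  || T
F  | F  | F  | F  | F  || F
The formula is true on 24 of the 32 rows.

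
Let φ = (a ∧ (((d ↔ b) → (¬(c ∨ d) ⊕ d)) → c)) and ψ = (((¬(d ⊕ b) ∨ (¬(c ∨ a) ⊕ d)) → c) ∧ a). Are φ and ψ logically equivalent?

a | b | c | d || φ | ψ
1 | 1 | 1 | 1 || 1 | 1
1 | 1 | 1 | 0 || 1 | 1
1 | 1 | 0 | 1 || 0 | 0
1 | 1 | 0 | 0 || 0 | 1
1 | 0 | 1 | 1 || 1 | 1
1 | 0 | 1 | 0 || 1 | 1
1 | 0 | 0 | 1 || 0 | 0
1 | 0 | 0 | 0 || 0 | 0
0 | 1 | 1 | 1 || 0 | 0
0 | 1 | 1 | 0 || 0 | 0
0 | 1 | 0 | 1 || 0 | 0
0 | 1 | 0 | 0 || 0 | 0
0 | 0 | 1 | 1 || 0 | 0
0 | 0 | 1 | 0 || 0 | 0
0 | 0 | 0 | 1 || 0 | 0
0 | 0 | 0 | 0 || 0 | 0
The columns differ at a=1, b=1, c=0, d=0 (φ=0, ψ=1), so they are not equivalent.

not equivalent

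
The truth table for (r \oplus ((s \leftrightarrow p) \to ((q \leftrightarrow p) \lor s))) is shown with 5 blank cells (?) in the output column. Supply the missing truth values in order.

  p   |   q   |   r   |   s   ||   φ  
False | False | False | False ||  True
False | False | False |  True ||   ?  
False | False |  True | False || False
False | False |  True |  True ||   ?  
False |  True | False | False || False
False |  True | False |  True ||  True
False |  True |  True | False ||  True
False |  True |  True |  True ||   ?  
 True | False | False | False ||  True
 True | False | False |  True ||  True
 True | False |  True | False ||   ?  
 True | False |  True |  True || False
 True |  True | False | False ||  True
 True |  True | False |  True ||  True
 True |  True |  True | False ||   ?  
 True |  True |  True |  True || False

Row p=False, q=False, r=False, s=True: ((s \leftrightarrow p) \to ((q \leftrightarrow p) \lor s)) = True, so the formula = True.
Row p=False, q=False, r=True, s=True: ((s \leftrightarrow p) \to ((q \leftrightarrow p) \lor s)) = True, so the formula = False.
Row p=False, q=True, r=True, s=True: ((s \leftrightarrow p) \to ((q \leftrightarrow p) \lor s)) = True, so the formula = False.
Row p=True, q=False, r=True, s=False: ((s \leftrightarrow p) \to ((q \leftrightarrow p) \lor s)) = True, so the formula = False.
Row p=True, q=True, r=True, s=False: ((s \leftrightarrow p) \to ((q \leftrightarrow p) \lor s)) = True, so the formula = False.

True, False, False, False, False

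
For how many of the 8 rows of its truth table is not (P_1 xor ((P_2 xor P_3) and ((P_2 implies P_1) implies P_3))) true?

P_1  P_2  P_3  |  (P_2 xor P_3)  (P_2 implies P_1)  φ
 T    T    T   |        F                T          F
 T    T    F   |        T                T          F
 T    F    T   |        T                T          T
 T    F    F   |        F                T          F
 F    T    T   |        F                F          T
 F    T    F   |        T                F          F
 F    F    T   |        T                T          F
 F    F    F   |        F                T          T
The formula is true on 3 of the 8 rows.

3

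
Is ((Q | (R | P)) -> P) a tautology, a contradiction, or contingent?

P  Q  R     ((Q | (R | P)) -> P)
T  T  T              T          
T  T  F              T          
T  F  T              T          
T  F  F              T          
F  T  T              F          
F  T  F              F          
F  F  T              F          
F  F  F              T          
5 of 8 rows are T, so the formula is contingent.

contingent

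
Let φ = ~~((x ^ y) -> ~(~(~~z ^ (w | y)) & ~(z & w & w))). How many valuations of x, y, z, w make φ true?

14

  x      y      z      w       (x ^ y)    ~z    ~~z   (w | y)  (~~z ^ (w | y))  ~(~~z ^ (w | y))  (z & w & w)  ~(z & w & w)    φ  
 True   True   True   True      False   False   True    True        False             True            True        False       True
 True   True   True  False      False   False   True    True        False             True           False         True       True
 True   True  False   True      False    True  False    True         True            False           False         True       True
 True   True  False  False      False    True  False    True         True            False           False         True       True
 True  False   True   True       True   False   True    True        False             True            True        False       True
 True  False   True  False       True   False   True   False         True            False           False         True       True
 True  False  False   True       True    True  False    True         True            False           False         True       True
 True  False  False  False       True    True  False   False        False             True           False         True      False
False   True   True   True       True   False   True    True        False             True            True        False       True
False   True   True  False       True   False   True    True        False             True           False         True      False
False   True  False   True       True    True  False    True         True            False           False         True       True
False   True  False  False       True    True  False    True         True            False           False         True       True
False  False   True   True      False   False   True    True        False             True            True        False       True
False  False   True  False      False   False   True   False         True            False           False         True       True
False  False  False   True      False    True  False    True         True            False           False         True       True
False  False  False  False      False    True  False   False        False             True           False         True       True
The formula is true on 14 of the 16 rows.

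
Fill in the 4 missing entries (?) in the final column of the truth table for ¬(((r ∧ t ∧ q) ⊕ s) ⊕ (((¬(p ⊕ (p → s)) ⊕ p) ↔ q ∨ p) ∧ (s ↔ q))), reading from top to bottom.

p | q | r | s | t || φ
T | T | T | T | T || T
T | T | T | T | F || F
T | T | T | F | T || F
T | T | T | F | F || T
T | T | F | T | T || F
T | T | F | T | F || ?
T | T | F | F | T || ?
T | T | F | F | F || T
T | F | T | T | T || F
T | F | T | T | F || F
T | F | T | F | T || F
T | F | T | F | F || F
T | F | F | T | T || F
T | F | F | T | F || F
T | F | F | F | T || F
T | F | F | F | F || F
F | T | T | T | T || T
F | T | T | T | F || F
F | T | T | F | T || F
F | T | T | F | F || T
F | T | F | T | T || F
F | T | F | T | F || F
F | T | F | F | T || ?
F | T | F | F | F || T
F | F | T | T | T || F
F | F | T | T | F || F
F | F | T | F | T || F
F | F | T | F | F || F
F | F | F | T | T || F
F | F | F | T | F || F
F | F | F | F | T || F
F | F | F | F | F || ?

F, T, T, F

Row p=T, q=T, r=F, s=T, t=F: ((r ∧ t ∧ q) ⊕ s) = T, (((¬(p ⊕ (p → s)) ⊕ p) ↔ q ∨ p) ∧ (s ↔ q)) = F, (((r ∧ t ∧ q) ⊕ s) ⊕ (((¬(p ⊕ (p → s)) ⊕ p) ↔ q ∨ p) ∧ (s ↔ q))) = T, so the formula = F.
Row p=T, q=T, r=F, s=F, t=T: ((r ∧ t ∧ q) ⊕ s) = F, (((¬(p ⊕ (p → s)) ⊕ p) ↔ q ∨ p) ∧ (s ↔ q)) = F, (((r ∧ t ∧ q) ⊕ s) ⊕ (((¬(p ⊕ (p → s)) ⊕ p) ↔ q ∨ p) ∧ (s ↔ q))) = F, so the formula = T.
Row p=F, q=T, r=F, s=F, t=T: ((r ∧ t ∧ q) ⊕ s) = F, (((¬(p ⊕ (p → s)) ⊕ p) ↔ q ∨ p) ∧ (s ↔ q)) = F, (((r ∧ t ∧ q) ⊕ s) ⊕ (((¬(p ⊕ (p → s)) ⊕ p) ↔ q ∨ p) ∧ (s ↔ q))) = F, so the formula = T.
Row p=F, q=F, r=F, s=F, t=F: ((r ∧ t ∧ q) ⊕ s) = F, (((¬(p ⊕ (p → s)) ⊕ p) ↔ q ∨ p) ∧ (s ↔ q)) = T, (((r ∧ t ∧ q) ⊕ s) ⊕ (((¬(p ⊕ (p → s)) ⊕ p) ↔ q ∨ p) ∧ (s ↔ q))) = T, so the formula = F.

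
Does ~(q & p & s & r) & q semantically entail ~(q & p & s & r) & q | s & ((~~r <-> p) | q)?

yes

  p   |   q   |   r   |   s   |   φ   |   ψ  
----- | ----- | ----- | ----- | ----- | -----
False | False | False | False | False | False
False | False | False |  True | False |  True
False | False |  True | False | False | False
False | False |  True |  True | False | False
False |  True | False | False |  True |  True
False |  True | False |  True |  True |  True
False |  True |  True | False |  True |  True
False |  True |  True |  True |  True |  True
 True | False | False | False | False | False
 True | False | False |  True | False | False
 True | False |  True | False | False | False
 True | False |  True |  True | False |  True
 True |  True | False | False |  True |  True
 True |  True | False |  True |  True |  True
 True |  True |  True | False |  True |  True
 True |  True |  True |  True | False |  True
In every row where φ is true, ψ is also true, so φ ⊨ ψ.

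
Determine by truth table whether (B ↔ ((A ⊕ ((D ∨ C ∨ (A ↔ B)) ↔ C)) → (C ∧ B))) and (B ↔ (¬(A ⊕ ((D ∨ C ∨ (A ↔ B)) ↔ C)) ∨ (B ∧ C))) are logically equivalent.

equivalent

A | B | C | D | φ | ψ
- | - | - | - | - | -
F | F | F | F | F | F
F | F | F | T | F | F
F | F | T | F | T | T
F | F | T | T | T | T
F | T | F | F | F | F
F | T | F | T | T | T
F | T | T | F | T | T
F | T | T | T | T | T
T | F | F | F | F | F
T | F | F | T | T | T
T | F | T | F | F | F
T | F | T | T | F | F
T | T | F | F | F | F
T | T | F | T | F | F
T | T | T | F | T | T
T | T | T | T | T | T
The columns for φ and ψ agree on every row, so they are logically equivalent.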